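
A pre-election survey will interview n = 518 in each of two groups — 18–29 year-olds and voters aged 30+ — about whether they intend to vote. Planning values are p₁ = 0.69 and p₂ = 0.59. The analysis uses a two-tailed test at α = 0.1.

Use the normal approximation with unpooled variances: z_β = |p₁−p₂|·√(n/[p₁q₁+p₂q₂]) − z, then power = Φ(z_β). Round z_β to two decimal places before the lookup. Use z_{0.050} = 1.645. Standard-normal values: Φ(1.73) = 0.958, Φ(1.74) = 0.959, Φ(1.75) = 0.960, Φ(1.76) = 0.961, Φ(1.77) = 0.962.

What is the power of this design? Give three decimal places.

z_β = |p₁−p₂|·√(n/[p₁q₁+p₂q₂]) − z_{α/2}
    = 0.10 · √(518/0.4558) − 1.645
    = 0.10 · 33.7115 − 1.645
    = 3.3711 − 1.645 = 1.7261 → 1.73
Power = Φ(1.73) = 0.958.

Power ≈ 0.958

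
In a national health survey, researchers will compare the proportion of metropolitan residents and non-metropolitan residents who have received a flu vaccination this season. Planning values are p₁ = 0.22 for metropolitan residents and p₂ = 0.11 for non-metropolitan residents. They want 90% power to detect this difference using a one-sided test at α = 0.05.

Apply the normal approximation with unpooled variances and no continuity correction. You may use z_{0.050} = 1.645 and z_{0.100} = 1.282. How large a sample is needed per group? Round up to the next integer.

n = 191 per group

n = (z_α + z_β)² · [p₁(1−p₁) + p₂(1−p₂)] / (p₁ − p₂)²
  = (1.645 + 1.282)² · (0.22·0.78 + 0.11·0.89) / (0.11)²
  = (2.927)² · (0.1716 + 0.0979) / 0.0121
  = 8.5673 · 0.2695 / 0.0121
  = 190.82
Round up → n = 191 per group.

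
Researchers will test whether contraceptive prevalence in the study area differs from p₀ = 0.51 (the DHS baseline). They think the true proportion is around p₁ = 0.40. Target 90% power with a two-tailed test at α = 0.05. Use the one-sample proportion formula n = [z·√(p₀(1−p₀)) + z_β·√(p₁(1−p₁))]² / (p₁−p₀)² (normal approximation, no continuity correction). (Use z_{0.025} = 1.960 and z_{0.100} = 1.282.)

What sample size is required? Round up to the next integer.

n = 214

n = [z_{α/2}·√(p₀q₀) + z_β·√(p₁q₁)]² / (p₁ − p₀)²
  = [1.960·√(0.51·0.49) + 1.282·√(0.40·0.60)]² / (-0.11)²
  = [1.960·0.4999 + 1.282·0.4899]² / 0.0121
  = [1.6079]² / 0.0121
  = 213.65
Round up → n = 214.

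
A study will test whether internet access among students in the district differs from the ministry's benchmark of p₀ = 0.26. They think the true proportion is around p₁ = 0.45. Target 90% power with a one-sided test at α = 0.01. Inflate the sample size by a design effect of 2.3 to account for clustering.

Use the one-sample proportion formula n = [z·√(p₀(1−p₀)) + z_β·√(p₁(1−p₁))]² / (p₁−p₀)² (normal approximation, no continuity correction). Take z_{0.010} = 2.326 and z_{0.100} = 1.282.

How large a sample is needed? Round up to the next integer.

n = 176

n = [z_α·√(p₀q₀) + z_β·√(p₁q₁)]² / (p₁ − p₀)²
  = [2.326·√(0.26·0.74) + 1.282·√(0.45·0.55)]² / (0.19)²
  = [2.326·0.4386 + 1.282·0.4975]² / 0.0361
  = [1.6581]² / 0.0361
  = 76.15
Design effect: 2.3 × 76.15 = 175.15.
Round up → n = 176.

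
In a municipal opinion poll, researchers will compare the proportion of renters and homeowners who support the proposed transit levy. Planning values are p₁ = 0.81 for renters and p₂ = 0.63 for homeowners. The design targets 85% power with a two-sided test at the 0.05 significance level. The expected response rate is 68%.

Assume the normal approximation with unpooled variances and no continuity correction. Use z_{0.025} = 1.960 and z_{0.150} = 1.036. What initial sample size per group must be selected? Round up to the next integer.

n = (z_{α/2} + z_β)² · [p₁(1−p₁) + p₂(1−p₂)] / (p₁ − p₂)²
  = (1.960 + 1.036)² · (0.81·0.19 + 0.63·0.37) / (0.18)²
  = (2.996)² · (0.1539 + 0.2331) / 0.0324
  = 8.9760 · 0.3870 / 0.0324
  = 107.21
Adjust for 68% response: 107.21 / 0.68 = 157.67.
Round up → n = 158 per group.

n = 158 per group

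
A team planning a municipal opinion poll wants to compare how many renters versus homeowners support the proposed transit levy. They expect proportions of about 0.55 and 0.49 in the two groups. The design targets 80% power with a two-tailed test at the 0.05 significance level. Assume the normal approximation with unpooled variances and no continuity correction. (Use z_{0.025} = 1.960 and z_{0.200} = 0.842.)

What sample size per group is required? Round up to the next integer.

n = (z_{α/2} + z_β)² · [p₁(1−p₁) + p₂(1−p₂)] / (p₁ − p₂)²
  = (1.960 + 0.842)² · (0.55·0.45 + 0.49·0.51) / (0.06)²
  = (2.802)² · (0.2475 + 0.2499) / 0.0036
  = 7.8512 · 0.4974 / 0.0036
  = 1084.77
Round up → n = 1085 per group.

n = 1085 per group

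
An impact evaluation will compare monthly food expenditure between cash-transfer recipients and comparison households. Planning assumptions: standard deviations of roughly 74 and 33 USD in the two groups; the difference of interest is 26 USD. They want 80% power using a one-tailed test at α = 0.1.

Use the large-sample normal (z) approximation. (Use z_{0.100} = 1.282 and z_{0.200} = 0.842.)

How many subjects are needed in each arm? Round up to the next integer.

n = (z_α + z_β)² · (σ₁² + σ₂²) / δ²
  = (1.282 + 0.842)² · (74² + 33² = 6565) / 26²
  = 4.5114 · 6565 / 676
  = 43.81
Round up → n = 44 per group.

n = 44 per group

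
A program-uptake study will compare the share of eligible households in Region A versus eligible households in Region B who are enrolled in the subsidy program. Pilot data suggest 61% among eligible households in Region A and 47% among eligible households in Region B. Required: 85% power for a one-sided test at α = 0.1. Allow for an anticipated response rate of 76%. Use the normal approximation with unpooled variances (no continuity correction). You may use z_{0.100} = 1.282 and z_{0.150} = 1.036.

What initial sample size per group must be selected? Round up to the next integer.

n = (z_α + z_β)² · [p₁(1−p₁) + p₂(1−p₂)] / (p₁ − p₂)²
  = (1.282 + 1.036)² · (0.61·0.39 + 0.47·0.53) / (0.14)²
  = (2.318)² · (0.2379 + 0.2491) / 0.0196
  = 5.3731 · 0.4870 / 0.0196
  = 133.51
Adjust for 76% response: 133.51 / 0.76 = 175.67.
Round up → n = 176 per group.

n = 176 per group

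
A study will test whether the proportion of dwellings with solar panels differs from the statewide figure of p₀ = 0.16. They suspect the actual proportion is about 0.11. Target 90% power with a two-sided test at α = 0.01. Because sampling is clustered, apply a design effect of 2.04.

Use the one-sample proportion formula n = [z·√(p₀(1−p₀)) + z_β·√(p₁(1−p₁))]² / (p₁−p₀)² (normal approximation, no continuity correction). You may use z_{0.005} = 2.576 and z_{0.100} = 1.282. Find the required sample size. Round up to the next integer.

n = 1478

n = [z_{α/2}·√(p₀q₀) + z_β·√(p₁q₁)]² / (p₁ − p₀)²
  = [2.576·√(0.16·0.84) + 1.282·√(0.11·0.89)]² / (-0.05)²
  = [2.576·0.3666 + 1.282·0.3129]² / 0.0025
  = [1.3455]² / 0.0025
  = 724.15
Design effect: 2.04 × 724.15 = 1477.27.
Round up → n = 1478.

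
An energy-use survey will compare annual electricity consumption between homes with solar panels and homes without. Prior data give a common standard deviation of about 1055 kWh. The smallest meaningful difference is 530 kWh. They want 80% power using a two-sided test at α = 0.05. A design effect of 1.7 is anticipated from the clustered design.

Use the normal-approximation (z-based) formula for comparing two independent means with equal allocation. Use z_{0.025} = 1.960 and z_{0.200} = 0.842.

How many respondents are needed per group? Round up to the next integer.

n = 106 per group

n = (z_{α/2} + z_β)² · (σ₁² + σ₂²) / δ²
  = (1.960 + 0.842)² · (2·1055² = 2226050) / 530²
  = 7.8512 · 2226050 / 280900
  = 62.22
Design effect: 1.7 × 62.22 = 105.77.
Round up → n = 106 per group.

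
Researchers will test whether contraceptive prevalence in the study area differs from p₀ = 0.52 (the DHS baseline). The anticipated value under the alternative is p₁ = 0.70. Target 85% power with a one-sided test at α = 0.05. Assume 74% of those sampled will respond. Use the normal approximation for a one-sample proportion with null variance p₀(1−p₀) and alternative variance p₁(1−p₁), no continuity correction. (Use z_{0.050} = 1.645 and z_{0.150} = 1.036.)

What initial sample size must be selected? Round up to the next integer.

n = [z_α·√(p₀q₀) + z_β·√(p₁q₁)]² / (p₁ − p₀)²
  = [1.645·√(0.52·0.48) + 1.036·√(0.70·0.30)]² / (0.18)²
  = [1.645·0.4996 + 1.036·0.4583]² / 0.0324
  = [1.2966]² / 0.0324
  = 51.89
Adjust for 74% response: 51.89 / 0.74 = 70.12.
Round up → n = 71.

n = 71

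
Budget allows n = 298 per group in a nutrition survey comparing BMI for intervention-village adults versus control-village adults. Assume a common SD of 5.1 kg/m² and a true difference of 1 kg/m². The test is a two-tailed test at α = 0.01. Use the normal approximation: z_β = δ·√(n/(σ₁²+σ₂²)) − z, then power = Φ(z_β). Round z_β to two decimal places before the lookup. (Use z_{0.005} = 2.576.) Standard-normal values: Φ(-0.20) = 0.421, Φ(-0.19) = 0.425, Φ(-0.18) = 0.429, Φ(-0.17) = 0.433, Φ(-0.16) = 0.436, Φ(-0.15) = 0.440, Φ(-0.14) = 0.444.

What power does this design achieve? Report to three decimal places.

Power ≈ 0.429

z_β = δ·√(n/(σ₁²+σ₂²)) − z_{α/2}
    = 1 · √(298/52.02) − 2.576
    = 1 · 2.39344 − 2.576
    = 2.3934 − 2.576 = -0.1826 → -0.18
Power = Φ(-0.18) = 0.429.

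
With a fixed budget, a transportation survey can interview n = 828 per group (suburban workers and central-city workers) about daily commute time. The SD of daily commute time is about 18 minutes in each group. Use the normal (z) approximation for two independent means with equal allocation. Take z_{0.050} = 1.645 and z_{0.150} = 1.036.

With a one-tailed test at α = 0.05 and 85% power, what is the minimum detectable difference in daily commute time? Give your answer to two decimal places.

δ = (z_α + z_β) · √((σ₁²+σ₂²)/n)
  = (1.645 + 1.036) · √(648/828)
  = 2.681 · √0.78261
  = 2.681 · 0.8847
  = 2.3718

Minimum detectable difference ≈ 2.37 minutes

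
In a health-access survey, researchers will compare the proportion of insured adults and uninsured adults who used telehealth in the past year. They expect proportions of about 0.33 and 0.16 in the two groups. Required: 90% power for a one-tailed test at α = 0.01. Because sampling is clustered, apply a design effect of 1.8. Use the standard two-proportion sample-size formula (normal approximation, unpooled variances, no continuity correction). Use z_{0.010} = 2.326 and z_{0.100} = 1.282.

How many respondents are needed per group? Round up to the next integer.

n = 289 per group

n = (z_α + z_β)² · [p₁(1−p₁) + p₂(1−p₂)] / (p₁ − p₂)²
  = (2.326 + 1.282)² · (0.33·0.67 + 0.16·0.84) / (0.17)²
  = (3.608)² · (0.2211 + 0.1344) / 0.0289
  = 13.0177 · 0.3555 / 0.0289
  = 160.13
Design effect: 1.8 × 160.13 = 288.24.
Round up → n = 289 per group.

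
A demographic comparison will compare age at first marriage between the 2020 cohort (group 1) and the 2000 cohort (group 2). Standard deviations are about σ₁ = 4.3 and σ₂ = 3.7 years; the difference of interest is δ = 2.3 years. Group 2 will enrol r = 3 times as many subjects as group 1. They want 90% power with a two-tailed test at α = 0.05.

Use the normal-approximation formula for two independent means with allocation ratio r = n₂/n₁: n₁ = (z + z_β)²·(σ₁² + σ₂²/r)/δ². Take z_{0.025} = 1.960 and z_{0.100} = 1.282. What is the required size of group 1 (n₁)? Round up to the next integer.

n₁ = 46

n₁ = (z_{α/2} + z_β)² · (σ₁² + σ₂²/r) / δ²
   = (1.960 + 1.282)² · (4.3² + 3.7²/3) / 2.3²
   = 10.5106 · (18.49 + 4.5633) / 5.29
   = 10.5106 · 23.0533 / 5.29
   = 45.80
Round up → n₁ = 46; n₂ = r·n₁ = 3 × 46 = 138.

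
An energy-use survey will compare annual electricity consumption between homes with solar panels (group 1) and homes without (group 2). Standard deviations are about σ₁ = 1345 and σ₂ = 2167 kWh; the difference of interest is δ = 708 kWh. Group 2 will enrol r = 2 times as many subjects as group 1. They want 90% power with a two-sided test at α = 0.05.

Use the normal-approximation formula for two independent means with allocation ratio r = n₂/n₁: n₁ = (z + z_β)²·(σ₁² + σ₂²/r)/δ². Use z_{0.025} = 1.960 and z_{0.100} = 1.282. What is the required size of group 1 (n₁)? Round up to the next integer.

n₁ = (z_{α/2} + z_β)² · (σ₁² + σ₂²/r) / δ²
   = (1.960 + 1.282)² · (1345² + 2167²/2) / 708²
   = 10.5106 · (1809025 + 2347944.5) / 501264
   = 10.5106 · 4156969.5 / 501264
   = 87.16
Round up → n₁ = 88; n₂ = r·n₁ = 2 × 88 = 176.

n₁ = 88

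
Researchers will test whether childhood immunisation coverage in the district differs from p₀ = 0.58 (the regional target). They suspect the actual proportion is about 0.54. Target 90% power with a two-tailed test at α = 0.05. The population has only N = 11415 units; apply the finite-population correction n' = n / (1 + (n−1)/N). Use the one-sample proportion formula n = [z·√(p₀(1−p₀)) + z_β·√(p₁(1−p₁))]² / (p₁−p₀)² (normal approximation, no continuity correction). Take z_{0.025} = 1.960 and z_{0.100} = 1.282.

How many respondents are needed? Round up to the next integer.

n = [z_{α/2}·√(p₀q₀) + z_β·√(p₁q₁)]² / (p₁ − p₀)²
  = [1.960·√(0.58·0.42) + 1.282·√(0.54·0.46)]² / (-0.04)²
  = [1.960·0.4936 + 1.282·0.4984]² / 0.0016
  = [1.6063]² / 0.0016
  = 1612.67
Finite-population correction (N = 11415): 1612.67 / (1 + (1612.67 − 1)/11415) = 1413.15.
Round up → n = 1414.

n = 1414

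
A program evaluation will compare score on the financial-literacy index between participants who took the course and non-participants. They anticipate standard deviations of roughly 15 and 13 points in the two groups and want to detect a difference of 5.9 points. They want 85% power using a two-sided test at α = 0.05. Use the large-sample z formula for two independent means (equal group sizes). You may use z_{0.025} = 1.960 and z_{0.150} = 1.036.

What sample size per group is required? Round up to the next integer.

n = (z_{α/2} + z_β)² · (σ₁² + σ₂²) / δ²
  = (1.960 + 1.036)² · (15² + 13² = 394) / 5.9²
  = 8.9760 · 394 / 34.81
  = 101.60
Round up → n = 102 per group.

n = 102 per group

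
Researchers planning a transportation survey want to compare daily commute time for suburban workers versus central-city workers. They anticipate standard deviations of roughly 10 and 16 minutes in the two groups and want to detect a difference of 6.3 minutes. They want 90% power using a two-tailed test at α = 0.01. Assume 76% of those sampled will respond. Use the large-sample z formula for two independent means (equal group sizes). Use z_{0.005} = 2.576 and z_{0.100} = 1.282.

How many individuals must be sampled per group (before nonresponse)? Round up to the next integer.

n = (z_{α/2} + z_β)² · (σ₁² + σ₂²) / δ²
  = (2.576 + 1.282)² · (10² + 16² = 356) / 6.3²
  = 14.8842 · 356 / 39.69
  = 133.50
Adjust for 76% response: 133.50 / 0.76 = 175.66.
Round up → n = 176 per group.

n = 176 per group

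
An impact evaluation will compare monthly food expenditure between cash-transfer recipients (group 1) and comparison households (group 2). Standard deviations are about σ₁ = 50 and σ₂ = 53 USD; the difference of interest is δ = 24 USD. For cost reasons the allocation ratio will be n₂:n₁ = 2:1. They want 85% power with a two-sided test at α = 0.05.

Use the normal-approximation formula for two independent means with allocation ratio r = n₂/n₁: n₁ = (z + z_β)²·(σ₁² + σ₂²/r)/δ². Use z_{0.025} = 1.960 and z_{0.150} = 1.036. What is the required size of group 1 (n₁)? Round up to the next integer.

n₁ = 61

n₁ = (z_{α/2} + z_β)² · (σ₁² + σ₂²/r) / δ²
   = (1.960 + 1.036)² · (50² + 53²/2) / 24²
   = 8.9760 · (2500 + 1404.5) / 576
   = 8.9760 · 3904.5 / 576
   = 60.85
Round up → n₁ = 61; n₂ = r·n₁ = 2 × 61 = 122.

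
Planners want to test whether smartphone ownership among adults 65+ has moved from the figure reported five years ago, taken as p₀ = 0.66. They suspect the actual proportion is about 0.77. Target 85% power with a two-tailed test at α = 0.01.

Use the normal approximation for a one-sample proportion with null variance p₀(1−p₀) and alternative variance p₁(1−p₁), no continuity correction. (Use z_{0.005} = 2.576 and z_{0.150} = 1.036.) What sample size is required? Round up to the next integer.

n = [z_{α/2}·√(p₀q₀) + z_β·√(p₁q₁)]² / (p₁ − p₀)²
  = [2.576·√(0.66·0.34) + 1.036·√(0.77·0.23)]² / (0.11)²
  = [2.576·0.4737 + 1.036·0.4208]² / 0.0121
  = [1.6563]² / 0.0121
  = 226.71
Round up → n = 227.

n = 227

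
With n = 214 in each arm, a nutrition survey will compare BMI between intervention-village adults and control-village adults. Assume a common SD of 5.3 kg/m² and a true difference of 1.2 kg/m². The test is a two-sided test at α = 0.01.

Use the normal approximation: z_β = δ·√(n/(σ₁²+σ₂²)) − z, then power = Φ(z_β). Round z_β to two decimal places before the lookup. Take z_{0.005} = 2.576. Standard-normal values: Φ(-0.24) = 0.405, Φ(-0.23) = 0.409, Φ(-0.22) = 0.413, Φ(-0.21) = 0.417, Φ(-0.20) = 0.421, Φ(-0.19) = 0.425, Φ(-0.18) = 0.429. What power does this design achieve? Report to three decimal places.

Power ≈ 0.409

z_β = δ·√(n/(σ₁²+σ₂²)) − z_{α/2}
    = 1.2 · √(214/56.18) − 2.576
    = 1.2 · 1.95171 − 2.576
    = 2.3421 − 2.576 = -0.2339 → -0.23
Power = Φ(-0.23) = 0.409.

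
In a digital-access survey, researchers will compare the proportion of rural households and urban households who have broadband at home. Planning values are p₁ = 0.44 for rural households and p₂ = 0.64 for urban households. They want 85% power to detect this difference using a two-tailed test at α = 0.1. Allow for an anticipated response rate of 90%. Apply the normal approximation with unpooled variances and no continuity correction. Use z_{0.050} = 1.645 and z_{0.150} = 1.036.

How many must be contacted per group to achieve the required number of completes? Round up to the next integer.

n = (z_{α/2} + z_β)² · [p₁(1−p₁) + p₂(1−p₂)] / (p₁ − p₂)²
  = (1.645 + 1.036)² · (0.44·0.56 + 0.64·0.36) / (-0.20)²
  = (2.681)² · (0.2464 + 0.2304) / 0.0400
  = 7.1878 · 0.4768 / 0.0400
  = 85.68
Adjust for 90% response: 85.68 / 0.90 = 95.20.
Round up → n = 96 per group.

n = 96 per group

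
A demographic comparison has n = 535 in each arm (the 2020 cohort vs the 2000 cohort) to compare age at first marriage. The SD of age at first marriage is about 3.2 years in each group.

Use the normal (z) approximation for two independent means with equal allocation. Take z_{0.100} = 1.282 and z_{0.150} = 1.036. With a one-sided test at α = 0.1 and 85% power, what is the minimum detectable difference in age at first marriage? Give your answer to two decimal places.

δ = (z_α + z_β) · √((σ₁²+σ₂²)/n)
  = (1.282 + 1.036) · √(20.48/535)
  = 2.318 · √0.03828
  = 2.318 · 0.1957
  = 0.4535

Minimum detectable difference ≈ 0.45 years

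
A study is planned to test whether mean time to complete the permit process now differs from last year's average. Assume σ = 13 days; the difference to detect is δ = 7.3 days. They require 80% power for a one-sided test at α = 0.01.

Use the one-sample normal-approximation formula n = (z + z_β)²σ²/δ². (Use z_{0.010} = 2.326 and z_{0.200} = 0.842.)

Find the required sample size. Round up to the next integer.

n = 32

n = (z_α + z_β)² · σ² / δ²
  = (2.326 + 0.842)² · 13² / 7.3²
  = 10.0362 · 169 / 53.29
  = 31.83
Round up → n = 32.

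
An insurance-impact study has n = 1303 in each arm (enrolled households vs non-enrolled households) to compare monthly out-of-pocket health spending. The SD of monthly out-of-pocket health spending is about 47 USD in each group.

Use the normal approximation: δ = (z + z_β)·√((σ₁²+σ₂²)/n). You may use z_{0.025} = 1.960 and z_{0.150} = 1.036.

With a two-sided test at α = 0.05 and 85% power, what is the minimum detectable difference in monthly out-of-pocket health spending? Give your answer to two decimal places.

Minimum detectable difference ≈ 5.52 USD

δ = (z_{α/2} + z_β) · √((σ₁²+σ₂²)/n)
  = (1.960 + 1.036) · √(4418/1303)
  = 2.996 · √3.3906
  = 2.996 · 1.8414
  = 5.5167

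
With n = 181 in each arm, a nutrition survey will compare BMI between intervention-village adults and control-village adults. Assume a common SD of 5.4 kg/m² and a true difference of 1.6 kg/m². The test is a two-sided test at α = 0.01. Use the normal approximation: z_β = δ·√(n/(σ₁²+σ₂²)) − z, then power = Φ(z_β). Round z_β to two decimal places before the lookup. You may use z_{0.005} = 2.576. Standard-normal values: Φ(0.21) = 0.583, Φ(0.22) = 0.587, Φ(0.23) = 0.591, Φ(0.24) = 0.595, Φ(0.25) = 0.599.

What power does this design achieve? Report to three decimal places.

Power ≈ 0.595

z_β = δ·√(n/(σ₁²+σ₂²)) − z_{α/2}
    = 1.6 · √(181/58.32) − 2.576
    = 1.6 · 1.76169 − 2.576
    = 2.8187 − 2.576 = 0.2427 → 0.24
Power = Φ(0.24) = 0.595.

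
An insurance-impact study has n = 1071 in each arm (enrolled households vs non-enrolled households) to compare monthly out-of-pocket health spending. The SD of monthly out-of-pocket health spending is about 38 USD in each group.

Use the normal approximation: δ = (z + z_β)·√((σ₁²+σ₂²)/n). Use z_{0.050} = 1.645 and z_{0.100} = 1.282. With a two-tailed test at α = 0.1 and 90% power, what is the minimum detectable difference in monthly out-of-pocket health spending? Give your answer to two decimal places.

Minimum detectable difference ≈ 4.81 USD

δ = (z_{α/2} + z_β) · √((σ₁²+σ₂²)/n)
  = (1.645 + 1.282) · √(2888/1071)
  = 2.927 · √2.6965
  = 2.927 · 1.6421
  = 4.8065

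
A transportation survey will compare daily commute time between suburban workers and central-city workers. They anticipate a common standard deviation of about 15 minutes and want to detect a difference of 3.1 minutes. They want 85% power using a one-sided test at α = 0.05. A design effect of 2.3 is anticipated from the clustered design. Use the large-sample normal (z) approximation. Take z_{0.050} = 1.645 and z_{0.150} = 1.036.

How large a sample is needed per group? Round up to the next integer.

n = 775 per group

n = (z_α + z_β)² · (σ₁² + σ₂²) / δ²
  = (1.645 + 1.036)² · (2·15² = 450) / 3.1²
  = 7.1878 · 450 / 9.61
  = 336.58
Design effect: 2.3 × 336.58 = 774.12.
Round up → n = 775 per group.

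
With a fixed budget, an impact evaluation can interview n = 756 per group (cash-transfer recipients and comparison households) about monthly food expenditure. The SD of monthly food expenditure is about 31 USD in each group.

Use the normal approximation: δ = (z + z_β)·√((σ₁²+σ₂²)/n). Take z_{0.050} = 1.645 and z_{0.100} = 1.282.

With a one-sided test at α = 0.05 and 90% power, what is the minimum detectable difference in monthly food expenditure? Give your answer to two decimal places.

δ = (z_α + z_β) · √((σ₁²+σ₂²)/n)
  = (1.645 + 1.282) · √(1922/756)
  = 2.927 · √2.5423
  = 2.927 · 1.5945
  = 4.6670

Minimum detectable difference ≈ 4.67 USD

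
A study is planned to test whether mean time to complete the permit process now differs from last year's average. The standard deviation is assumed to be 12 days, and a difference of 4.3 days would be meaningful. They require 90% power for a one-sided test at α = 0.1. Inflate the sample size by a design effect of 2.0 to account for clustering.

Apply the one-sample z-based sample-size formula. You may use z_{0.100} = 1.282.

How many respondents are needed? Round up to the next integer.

n = 103

n = (z_α + z_β)² · σ² / δ²
  = (1.282 + 1.282)² · 12² / 4.3²
  = 6.5741 · 144 / 18.49
  = 51.20
Design effect: 2.0 × 51.20 = 102.40.
Round up → n = 103.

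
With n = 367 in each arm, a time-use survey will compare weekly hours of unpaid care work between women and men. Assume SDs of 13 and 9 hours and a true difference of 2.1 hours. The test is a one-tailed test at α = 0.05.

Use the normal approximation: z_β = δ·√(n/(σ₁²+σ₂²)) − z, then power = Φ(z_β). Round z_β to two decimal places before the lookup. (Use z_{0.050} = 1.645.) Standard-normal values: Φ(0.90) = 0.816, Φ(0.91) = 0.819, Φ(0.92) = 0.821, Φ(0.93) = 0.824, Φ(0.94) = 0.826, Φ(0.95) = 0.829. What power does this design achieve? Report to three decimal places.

z_β = δ·√(n/(σ₁²+σ₂²)) − z_α
    = 2.1 · √(367/250) − 1.645
    = 2.1 · 1.21161 − 1.645
    = 2.5444 − 1.645 = 0.8994 → 0.90
Power = Φ(0.90) = 0.816.

Power ≈ 0.816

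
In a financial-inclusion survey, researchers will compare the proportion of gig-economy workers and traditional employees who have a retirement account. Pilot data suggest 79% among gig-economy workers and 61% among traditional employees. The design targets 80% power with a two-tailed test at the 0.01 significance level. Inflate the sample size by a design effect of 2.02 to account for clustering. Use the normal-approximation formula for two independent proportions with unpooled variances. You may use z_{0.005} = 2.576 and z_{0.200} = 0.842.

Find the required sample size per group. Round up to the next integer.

n = (z_{α/2} + z_β)² · [p₁(1−p₁) + p₂(1−p₂)] / (p₁ − p₂)²
  = (2.576 + 0.842)² · (0.79·0.21 + 0.61·0.39) / (0.18)²
  = (3.418)² · (0.1659 + 0.2379) / 0.0324
  = 11.6827 · 0.4038 / 0.0324
  = 145.60
Design effect: 2.02 × 145.60 = 294.11.
Round up → n = 295 per group.

n = 295 per group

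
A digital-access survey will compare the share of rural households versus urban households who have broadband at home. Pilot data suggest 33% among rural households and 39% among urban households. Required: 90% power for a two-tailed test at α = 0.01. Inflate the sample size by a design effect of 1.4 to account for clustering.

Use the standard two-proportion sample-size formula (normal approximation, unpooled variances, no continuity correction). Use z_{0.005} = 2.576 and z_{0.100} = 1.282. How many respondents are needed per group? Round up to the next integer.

n = (z_{α/2} + z_β)² · [p₁(1−p₁) + p₂(1−p₂)] / (p₁ − p₂)²
  = (2.576 + 1.282)² · (0.33·0.67 + 0.39·0.61) / (-0.06)²
  = (3.858)² · (0.2211 + 0.2379) / 0.0036
  = 14.8842 · 0.4590 / 0.0036
  = 1897.73
Design effect: 1.4 × 1897.73 = 2656.82.
Round up → n = 2657 per group.

n = 2657 per group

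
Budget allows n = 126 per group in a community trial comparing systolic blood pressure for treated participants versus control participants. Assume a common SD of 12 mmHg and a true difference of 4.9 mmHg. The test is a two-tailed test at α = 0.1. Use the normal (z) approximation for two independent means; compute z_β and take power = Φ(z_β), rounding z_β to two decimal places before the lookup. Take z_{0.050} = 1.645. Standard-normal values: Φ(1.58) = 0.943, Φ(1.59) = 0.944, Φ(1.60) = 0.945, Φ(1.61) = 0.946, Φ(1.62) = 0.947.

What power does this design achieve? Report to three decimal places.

Power ≈ 0.945

z_β = δ·√(n/(σ₁²+σ₂²)) − z_{α/2}
    = 4.9 · √(126/288) − 1.645
    = 4.9 · 0.66144 − 1.645
    = 3.2410 − 1.645 = 1.5960 → 1.60
Power = Φ(1.60) = 0.945.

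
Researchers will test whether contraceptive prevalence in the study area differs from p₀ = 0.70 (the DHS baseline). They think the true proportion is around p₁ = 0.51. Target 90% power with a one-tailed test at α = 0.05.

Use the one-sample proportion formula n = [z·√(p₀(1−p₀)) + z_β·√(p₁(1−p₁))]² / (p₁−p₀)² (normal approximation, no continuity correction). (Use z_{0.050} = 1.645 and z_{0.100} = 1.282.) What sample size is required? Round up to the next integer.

n = 54

n = [z_α·√(p₀q₀) + z_β·√(p₁q₁)]² / (p₁ − p₀)²
  = [1.645·√(0.70·0.30) + 1.282·√(0.51·0.49)]² / (-0.19)²
  = [1.645·0.4583 + 1.282·0.4999]² / 0.0361
  = [1.3947]² / 0.0361
  = 53.88
Round up → n = 54.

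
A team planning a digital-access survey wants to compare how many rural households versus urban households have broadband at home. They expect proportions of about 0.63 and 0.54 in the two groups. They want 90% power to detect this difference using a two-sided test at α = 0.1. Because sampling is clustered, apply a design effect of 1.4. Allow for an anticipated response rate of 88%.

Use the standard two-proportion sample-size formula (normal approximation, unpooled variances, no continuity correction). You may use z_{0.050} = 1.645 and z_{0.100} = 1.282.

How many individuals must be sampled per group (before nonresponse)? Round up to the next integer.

n = 811 per group

n = (z_{α/2} + z_β)² · [p₁(1−p₁) + p₂(1−p₂)] / (p₁ − p₂)²
  = (1.645 + 1.282)² · (0.63·0.37 + 0.54·0.46) / (0.09)²
  = (2.927)² · (0.2331 + 0.2484) / 0.0081
  = 8.5673 · 0.4815 / 0.0081
  = 509.28
Design effect: 1.4 × 509.28 = 712.99.
Adjust for 88% response: 712.99 / 0.88 = 810.22.
Round up → n = 811 per group.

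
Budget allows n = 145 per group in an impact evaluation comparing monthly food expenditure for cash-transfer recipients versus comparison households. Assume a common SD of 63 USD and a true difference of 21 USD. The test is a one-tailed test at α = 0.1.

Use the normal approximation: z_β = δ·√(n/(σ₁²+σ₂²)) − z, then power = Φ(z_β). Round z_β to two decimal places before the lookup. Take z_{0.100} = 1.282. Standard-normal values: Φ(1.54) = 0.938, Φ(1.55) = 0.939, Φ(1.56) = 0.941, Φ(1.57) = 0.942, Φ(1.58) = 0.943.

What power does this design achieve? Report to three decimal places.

Power ≈ 0.941

z_β = δ·√(n/(σ₁²+σ₂²)) − z_α
    = 21 · √(145/7938) − 1.282
    = 21 · 0.13515 − 1.282
    = 2.8382 − 1.282 = 1.5562 → 1.56
Power = Φ(1.56) = 0.941.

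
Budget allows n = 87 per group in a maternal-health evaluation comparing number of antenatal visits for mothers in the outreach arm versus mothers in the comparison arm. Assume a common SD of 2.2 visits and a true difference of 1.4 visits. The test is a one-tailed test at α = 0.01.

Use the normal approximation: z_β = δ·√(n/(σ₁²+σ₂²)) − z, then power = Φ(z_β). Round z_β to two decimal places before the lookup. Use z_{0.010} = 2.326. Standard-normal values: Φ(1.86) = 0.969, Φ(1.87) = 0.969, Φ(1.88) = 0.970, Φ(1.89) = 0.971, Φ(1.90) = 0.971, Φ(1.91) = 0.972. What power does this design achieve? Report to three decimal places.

z_β = δ·√(n/(σ₁²+σ₂²)) − z_α
    = 1.4 · √(87/9.68) − 2.326
    = 1.4 · 2.99793 − 2.326
    = 4.1971 − 2.326 = 1.8711 → 1.87
Power = Φ(1.87) = 0.969.

Power ≈ 0.969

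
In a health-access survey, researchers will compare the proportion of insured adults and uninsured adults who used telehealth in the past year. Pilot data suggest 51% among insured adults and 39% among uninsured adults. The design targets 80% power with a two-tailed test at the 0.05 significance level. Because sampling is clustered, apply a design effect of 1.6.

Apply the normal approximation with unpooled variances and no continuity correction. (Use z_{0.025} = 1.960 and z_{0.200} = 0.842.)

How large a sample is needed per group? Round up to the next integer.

n = 426 per group

n = (z_{α/2} + z_β)² · [p₁(1−p₁) + p₂(1−p₂)] / (p₁ − p₂)²
  = (1.960 + 0.842)² · (0.51·0.49 + 0.39·0.61) / (0.12)²
  = (2.802)² · (0.2499 + 0.2379) / 0.0144
  = 7.8512 · 0.4878 / 0.0144
  = 265.96
Design effect: 1.6 × 265.96 = 425.54.
Round up → n = 426 per group.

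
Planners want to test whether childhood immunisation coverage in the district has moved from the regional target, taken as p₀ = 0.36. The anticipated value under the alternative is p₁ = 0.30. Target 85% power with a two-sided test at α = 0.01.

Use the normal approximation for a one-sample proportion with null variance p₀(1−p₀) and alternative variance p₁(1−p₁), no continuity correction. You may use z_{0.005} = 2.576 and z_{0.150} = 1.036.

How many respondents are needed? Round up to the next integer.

n = [z_{α/2}·√(p₀q₀) + z_β·√(p₁q₁)]² / (p₁ − p₀)²
  = [2.576·√(0.36·0.64) + 1.036·√(0.30·0.70)]² / (-0.06)²
  = [2.576·0.4800 + 1.036·0.4583]² / 0.0036
  = [1.7112]² / 0.0036
  = 813.42
Round up → n = 814.

n = 814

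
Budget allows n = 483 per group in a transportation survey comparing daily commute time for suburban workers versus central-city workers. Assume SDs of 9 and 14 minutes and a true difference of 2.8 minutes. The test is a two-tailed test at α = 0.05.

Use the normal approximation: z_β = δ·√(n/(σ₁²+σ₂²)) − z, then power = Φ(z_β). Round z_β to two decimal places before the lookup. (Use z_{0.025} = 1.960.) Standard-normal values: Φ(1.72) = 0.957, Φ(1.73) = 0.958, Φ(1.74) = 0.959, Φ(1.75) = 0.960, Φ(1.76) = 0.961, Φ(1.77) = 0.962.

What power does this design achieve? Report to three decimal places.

Power ≈ 0.959

z_β = δ·√(n/(σ₁²+σ₂²)) − z_{α/2}
    = 2.8 · √(483/277) − 1.960
    = 2.8 · 1.32049 − 1.960
    = 3.6974 − 1.960 = 1.7374 → 1.74
Power = Φ(1.74) = 0.959.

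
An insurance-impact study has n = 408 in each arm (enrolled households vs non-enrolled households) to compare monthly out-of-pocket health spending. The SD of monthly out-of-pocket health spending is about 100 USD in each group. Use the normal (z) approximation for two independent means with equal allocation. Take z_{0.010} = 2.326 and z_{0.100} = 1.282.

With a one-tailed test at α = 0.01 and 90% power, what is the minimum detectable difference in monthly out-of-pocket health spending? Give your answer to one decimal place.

Minimum detectable difference ≈ 25.3 USD

δ = (z_α + z_β) · √((σ₁²+σ₂²)/n)
  = (2.326 + 1.282) · √(20000/408)
  = 3.608 · √49.0196
  = 3.608 · 7.0014
  = 25.2611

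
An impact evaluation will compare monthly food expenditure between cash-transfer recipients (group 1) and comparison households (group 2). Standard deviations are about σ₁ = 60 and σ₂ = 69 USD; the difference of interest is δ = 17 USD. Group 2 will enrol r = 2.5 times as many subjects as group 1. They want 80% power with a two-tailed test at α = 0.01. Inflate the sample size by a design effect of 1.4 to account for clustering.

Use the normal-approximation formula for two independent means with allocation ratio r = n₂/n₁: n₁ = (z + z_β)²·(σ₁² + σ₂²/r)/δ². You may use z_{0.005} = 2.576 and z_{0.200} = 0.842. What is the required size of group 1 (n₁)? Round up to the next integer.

n₁ = 312

n₁ = (z_{α/2} + z_β)² · (σ₁² + σ₂²/r) / δ²
   = (2.576 + 0.842)² · (60² + 69²/2.5) / 17²
   = 11.6827 · (3600 + 1904.4) / 289
   = 11.6827 · 5504.4 / 289
   = 222.51
Design effect: 1.4 × 222.51 = 311.52.
Round up → n₁ = 312; n₂ = r·n₁ = 2.5 × 312 = 780.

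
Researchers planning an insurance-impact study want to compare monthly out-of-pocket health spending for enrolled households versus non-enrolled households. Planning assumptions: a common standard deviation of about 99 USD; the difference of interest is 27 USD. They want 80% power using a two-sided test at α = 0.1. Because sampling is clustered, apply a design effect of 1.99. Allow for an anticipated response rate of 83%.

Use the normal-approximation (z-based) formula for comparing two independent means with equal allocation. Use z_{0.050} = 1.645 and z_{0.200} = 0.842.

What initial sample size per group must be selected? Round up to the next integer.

n = (z_{α/2} + z_β)² · (σ₁² + σ₂²) / δ²
  = (1.645 + 0.842)² · (2·99² = 19602) / 27²
  = 6.1852 · 19602 / 729
  = 166.31
Design effect: 1.99 × 166.31 = 330.96.
Adjust for 83% response: 330.96 / 0.83 = 398.75.
Round up → n = 399 per group.

n = 399 per group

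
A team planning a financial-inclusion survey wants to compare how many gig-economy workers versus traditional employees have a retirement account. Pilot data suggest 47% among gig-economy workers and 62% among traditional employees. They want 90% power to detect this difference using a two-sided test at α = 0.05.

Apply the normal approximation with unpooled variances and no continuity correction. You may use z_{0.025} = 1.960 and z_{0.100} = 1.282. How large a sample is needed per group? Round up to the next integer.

n = (z_{α/2} + z_β)² · [p₁(1−p₁) + p₂(1−p₂)] / (p₁ − p₂)²
  = (1.960 + 1.282)² · (0.47·0.53 + 0.62·0.38) / (-0.15)²
  = (3.242)² · (0.2491 + 0.2356) / 0.0225
  = 10.5106 · 0.4847 / 0.0225
  = 226.42
Round up → n = 227 per group.

n = 227 per group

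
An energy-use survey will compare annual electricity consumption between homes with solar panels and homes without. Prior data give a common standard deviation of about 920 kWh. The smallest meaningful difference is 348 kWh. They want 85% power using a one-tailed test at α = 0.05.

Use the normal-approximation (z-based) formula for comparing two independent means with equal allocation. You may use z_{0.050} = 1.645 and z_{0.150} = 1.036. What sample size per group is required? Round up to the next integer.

n = (z_α + z_β)² · (σ₁² + σ₂²) / δ²
  = (1.645 + 1.036)² · (2·920² = 1692800) / 348²
  = 7.1878 · 1692800 / 121104
  = 100.47
Round up → n = 101 per group.

n = 101 per group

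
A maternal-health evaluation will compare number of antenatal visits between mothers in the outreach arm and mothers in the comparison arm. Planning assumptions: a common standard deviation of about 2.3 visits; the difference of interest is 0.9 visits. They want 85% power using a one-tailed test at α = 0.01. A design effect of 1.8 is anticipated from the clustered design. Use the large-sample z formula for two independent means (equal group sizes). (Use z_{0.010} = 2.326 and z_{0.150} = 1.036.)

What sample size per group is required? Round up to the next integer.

n = (z_α + z_β)² · (σ₁² + σ₂²) / δ²
  = (2.326 + 1.036)² · (2·2.3² = 10.58) / 0.9²
  = 11.3030 · 10.58 / 0.81
  = 147.64
Design effect: 1.8 × 147.64 = 265.75.
Round up → n = 266 per group.

n = 266 per group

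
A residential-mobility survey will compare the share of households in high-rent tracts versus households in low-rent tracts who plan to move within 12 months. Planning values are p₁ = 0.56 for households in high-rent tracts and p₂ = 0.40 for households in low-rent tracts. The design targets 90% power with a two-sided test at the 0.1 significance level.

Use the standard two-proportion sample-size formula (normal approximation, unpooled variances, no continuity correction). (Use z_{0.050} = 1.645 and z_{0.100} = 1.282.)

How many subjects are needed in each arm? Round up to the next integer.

n = (z_{α/2} + z_β)² · [p₁(1−p₁) + p₂(1−p₂)] / (p₁ − p₂)²
  = (1.645 + 1.282)² · (0.56·0.44 + 0.40·0.60) / (0.16)²
  = (2.927)² · (0.2464 + 0.2400) / 0.0256
  = 8.5673 · 0.4864 / 0.0256
  = 162.78
Round up → n = 163 per group.

n = 163 per group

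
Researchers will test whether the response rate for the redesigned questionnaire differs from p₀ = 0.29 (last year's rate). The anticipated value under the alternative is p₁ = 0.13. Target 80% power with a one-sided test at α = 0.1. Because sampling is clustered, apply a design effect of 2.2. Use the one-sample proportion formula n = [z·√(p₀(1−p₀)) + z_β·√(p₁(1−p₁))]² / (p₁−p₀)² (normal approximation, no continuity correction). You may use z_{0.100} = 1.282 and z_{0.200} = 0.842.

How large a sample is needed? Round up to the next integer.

n = 65

n = [z_α·√(p₀q₀) + z_β·√(p₁q₁)]² / (p₁ − p₀)²
  = [1.282·√(0.29·0.71) + 0.842·√(0.13·0.87)]² / (-0.16)²
  = [1.282·0.4538 + 0.842·0.3363]² / 0.0256
  = [0.8649]² / 0.0256
  = 29.22
Design effect: 2.2 × 29.22 = 64.28.
Round up → n = 65.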